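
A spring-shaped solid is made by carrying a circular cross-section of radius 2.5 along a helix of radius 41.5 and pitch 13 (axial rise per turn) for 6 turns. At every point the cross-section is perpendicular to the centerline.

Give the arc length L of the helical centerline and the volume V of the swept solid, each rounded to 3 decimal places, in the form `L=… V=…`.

2πR = 2π·41.5 = 260.752190
per-turn = √(260.752190² + 13²) = √(67991.7047 + 169) = √68160.7047 = 261.076052
L = 6 × 261.076052 = 1566.456310
V = π·2.5² × L = 19.634954 × 1566.456310 = 30757.297715

L=1566.456 V=30757.298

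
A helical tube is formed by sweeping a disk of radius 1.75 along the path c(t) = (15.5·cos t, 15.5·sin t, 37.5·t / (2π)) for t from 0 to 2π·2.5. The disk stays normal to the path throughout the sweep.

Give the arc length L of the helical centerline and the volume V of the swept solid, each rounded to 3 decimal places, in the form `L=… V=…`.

2πR = 2π·15.5 = 97.389372
per-turn = √(97.389372² + 37.5²) = √(9484.6898 + 1406.25) = √10890.9398 = 104.359666
L = 2.5 × 104.359666 = 260.899164
V = π·1.75² × L = 9.621128 × 260.899164 = 2510.144125

L=260.899 V=2510.144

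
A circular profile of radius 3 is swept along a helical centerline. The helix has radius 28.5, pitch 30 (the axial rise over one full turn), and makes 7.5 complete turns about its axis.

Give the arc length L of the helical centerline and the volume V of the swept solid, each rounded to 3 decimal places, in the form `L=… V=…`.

2πR = 2π·28.5 = 179.070781
per-turn = √(179.070781² + 30²) = √(32066.3447 + 900) = √32966.3447 = 181.566364
L = 7.5 × 181.566364 = 1361.747733
V = π·3² × L = 28.274334 × 1361.747733 = 38502.510077

L=1361.748 V=38502.510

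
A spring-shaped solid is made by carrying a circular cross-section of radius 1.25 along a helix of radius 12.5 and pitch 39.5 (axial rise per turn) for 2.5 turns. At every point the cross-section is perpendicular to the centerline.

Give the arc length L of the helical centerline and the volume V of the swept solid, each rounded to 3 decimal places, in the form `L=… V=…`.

2πR = 2π·12.5 = 78.539816
per-turn = √(78.539816² + 39.5²) = √(6168.5028 + 1560.25) = √7728.7528 = 87.913325
L = 2.5 × 87.913325 = 219.783313
V = π·1.25² × L = 4.908739 × 219.783313 = 1078.858815

L=219.783 V=1078.859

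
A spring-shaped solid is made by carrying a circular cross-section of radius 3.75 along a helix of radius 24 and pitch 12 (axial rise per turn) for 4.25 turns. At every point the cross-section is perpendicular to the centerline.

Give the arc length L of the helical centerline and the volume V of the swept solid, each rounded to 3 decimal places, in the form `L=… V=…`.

L=642.911 V=28402.935

2πR = 2π·24 = 150.796447
per-turn = √(150.796447² + 12²) = √(22739.5685 + 144) = √22883.5685 = 151.273159
L = 4.25 × 151.273159 = 642.910924
V = π·3.75² × L = 44.178647 × 642.910924 = 28402.934584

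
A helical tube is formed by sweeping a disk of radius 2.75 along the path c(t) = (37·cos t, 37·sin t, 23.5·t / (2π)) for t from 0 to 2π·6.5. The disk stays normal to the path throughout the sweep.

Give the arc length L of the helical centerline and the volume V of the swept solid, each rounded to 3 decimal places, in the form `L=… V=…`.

L=1518.807 V=36084.259

2πR = 2π·37 = 232.477856
per-turn = √(232.477856² + 23.5²) = √(54045.9537 + 552.25) = √54598.2037 = 233.662585
L = 6.5 × 233.662585 = 1518.806803
V = π·2.75² × L = 23.758294 × 1518.806803 = 36084.259239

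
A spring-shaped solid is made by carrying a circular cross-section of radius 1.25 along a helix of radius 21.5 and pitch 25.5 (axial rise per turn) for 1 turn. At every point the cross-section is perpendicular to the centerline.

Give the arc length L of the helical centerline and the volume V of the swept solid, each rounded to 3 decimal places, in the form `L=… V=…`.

2πR = 2π·21.5 = 135.088484
per-turn = √(135.088484² + 25.5²) = √(18248.8985 + 650.25) = √18899.1485 = 137.474174
L = 1 × 137.474174 = 137.474174
V = π·1.25² × L = 4.908739 × 137.474174 = 674.824774

L=137.474 V=674.825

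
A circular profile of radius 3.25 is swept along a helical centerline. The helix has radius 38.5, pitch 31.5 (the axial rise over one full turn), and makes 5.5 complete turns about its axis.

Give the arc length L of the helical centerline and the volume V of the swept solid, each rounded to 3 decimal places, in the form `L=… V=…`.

L=1341.697 V=44521.635

2πR = 2π·38.5 = 241.902634
per-turn = √(241.902634² + 31.5²) = √(58516.8845 + 992.25) = √59509.1345 = 243.944942
L = 5.5 × 243.944942 = 1341.697178
V = π·3.25² × L = 33.183072 × 1341.697178 = 44521.634613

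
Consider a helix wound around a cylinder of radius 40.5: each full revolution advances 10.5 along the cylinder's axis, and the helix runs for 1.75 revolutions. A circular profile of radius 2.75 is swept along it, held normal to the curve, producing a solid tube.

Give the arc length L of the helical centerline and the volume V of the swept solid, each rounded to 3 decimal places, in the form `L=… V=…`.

2πR = 2π·40.5 = 254.469005
per-turn = √(254.469005² + 10.5²) = √(64754.4745 + 110.25) = √64864.7245 = 254.685540
L = 1.75 × 254.685540 = 445.699696
V = π·2.75² × L = 23.758294 × 445.699696 = 10589.064602

L=445.700 V=10589.065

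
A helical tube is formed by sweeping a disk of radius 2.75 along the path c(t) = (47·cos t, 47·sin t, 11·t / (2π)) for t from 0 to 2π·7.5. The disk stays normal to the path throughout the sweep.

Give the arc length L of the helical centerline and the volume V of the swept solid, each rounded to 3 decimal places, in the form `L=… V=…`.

L=2216.359 V=52656.905

2πR = 2π·47 = 295.309709
per-turn = √(295.309709² + 11²) = √(87207.8245 + 121) = √87328.8245 = 295.514508
L = 7.5 × 295.514508 = 2216.358811
V = π·2.75² × L = 23.758294 × 2216.358811 = 52656.905214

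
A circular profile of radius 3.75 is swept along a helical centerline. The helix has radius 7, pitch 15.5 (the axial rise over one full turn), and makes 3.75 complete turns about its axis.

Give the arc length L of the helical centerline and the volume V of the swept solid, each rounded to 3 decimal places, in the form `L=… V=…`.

2πR = 2π·7 = 43.982297
per-turn = √(43.982297² + 15.5²) = √(1934.4425 + 240.25) = √2174.6925 = 46.633598
L = 3.75 × 46.633598 = 174.875993
V = π·3.75² × L = 44.178647 × 174.875993 = 7725.784688

L=174.876 V=7725.785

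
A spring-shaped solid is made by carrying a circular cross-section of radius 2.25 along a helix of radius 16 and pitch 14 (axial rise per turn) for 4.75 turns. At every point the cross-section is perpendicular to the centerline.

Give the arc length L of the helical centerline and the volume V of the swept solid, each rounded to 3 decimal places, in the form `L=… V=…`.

L=482.130 V=7667.951

2πR = 2π·16 = 100.530965
per-turn = √(100.530965² + 14²) = √(10106.4749 + 196) = √10302.4749 = 101.501108
L = 4.75 × 101.501108 = 482.130263
V = π·2.25² × L = 15.904313 × 482.130263 = 7667.950510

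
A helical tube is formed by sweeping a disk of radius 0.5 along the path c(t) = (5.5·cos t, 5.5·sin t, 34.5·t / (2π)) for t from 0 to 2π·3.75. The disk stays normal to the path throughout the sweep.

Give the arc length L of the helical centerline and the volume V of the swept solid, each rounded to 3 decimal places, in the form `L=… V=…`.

L=183.116 V=143.819

2πR = 2π·5.5 = 34.557519
per-turn = √(34.557519² + 34.5²) = √(1194.2221 + 1190.25) = √2384.4721 = 48.831057
L = 3.75 × 48.831057 = 183.116464
V = π·0.5² × L = 0.785398 × 183.116464 = 143.819334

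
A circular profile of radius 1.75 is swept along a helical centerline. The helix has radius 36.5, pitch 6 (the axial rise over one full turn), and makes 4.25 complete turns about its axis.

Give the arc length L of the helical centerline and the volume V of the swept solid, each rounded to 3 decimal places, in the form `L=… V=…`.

2πR = 2π·36.5 = 229.336264
per-turn = √(229.336264² + 6²) = √(52595.1219 + 36) = √52631.1219 = 229.414738
L = 4.25 × 229.414738 = 975.012635
V = π·1.75² × L = 9.621128 × 975.012635 = 9380.720877

L=975.013 V=9380.721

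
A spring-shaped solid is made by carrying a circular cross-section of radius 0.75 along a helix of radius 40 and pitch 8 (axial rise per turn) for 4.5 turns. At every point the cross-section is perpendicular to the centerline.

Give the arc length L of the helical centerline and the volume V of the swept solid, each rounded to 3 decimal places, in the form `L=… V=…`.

2πR = 2π·40 = 251.327412
per-turn = √(251.327412² + 8²) = √(63165.4682 + 64) = √63229.4682 = 251.454704
L = 4.5 × 251.454704 = 1131.546168
V = π·0.75² × L = 1.767146 × 1131.546168 = 1999.607135

L=1131.546 V=1999.607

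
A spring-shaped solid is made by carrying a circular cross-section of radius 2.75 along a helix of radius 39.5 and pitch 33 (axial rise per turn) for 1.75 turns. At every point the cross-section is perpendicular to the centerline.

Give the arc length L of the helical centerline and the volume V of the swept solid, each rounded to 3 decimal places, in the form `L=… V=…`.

L=438.148 V=10409.643

2πR = 2π·39.5 = 248.185820
per-turn = √(248.185820² + 33²) = √(61596.2011 + 1089) = √62685.2011 = 250.370128
L = 1.75 × 250.370128 = 438.147724
V = π·2.75² × L = 23.758294 × 438.147724 = 10409.642642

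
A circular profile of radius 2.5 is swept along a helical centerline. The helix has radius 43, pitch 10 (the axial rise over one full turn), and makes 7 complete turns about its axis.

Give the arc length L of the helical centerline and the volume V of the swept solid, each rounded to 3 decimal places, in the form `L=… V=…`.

L=1892.534 V=37159.814

2πR = 2π·43 = 270.176968
per-turn = √(270.176968² + 10²) = √(72995.5942 + 100) = √73095.5942 = 270.361969
L = 7 × 270.361969 = 1892.533781
V = π·2.5² × L = 19.634954 × 1892.533781 = 37159.813900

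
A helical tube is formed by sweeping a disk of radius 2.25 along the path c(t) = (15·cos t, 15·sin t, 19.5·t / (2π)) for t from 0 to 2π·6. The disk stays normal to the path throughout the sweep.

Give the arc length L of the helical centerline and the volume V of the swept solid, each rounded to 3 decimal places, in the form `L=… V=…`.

2πR = 2π·15 = 94.247780
per-turn = √(94.247780² + 19.5²) = √(8882.6440 + 380.25) = √9262.8940 = 96.243929
L = 6 × 96.243929 = 577.463577
V = π·2.25² × L = 15.904313 × 577.463577 = 9184.161362

L=577.464 V=9184.161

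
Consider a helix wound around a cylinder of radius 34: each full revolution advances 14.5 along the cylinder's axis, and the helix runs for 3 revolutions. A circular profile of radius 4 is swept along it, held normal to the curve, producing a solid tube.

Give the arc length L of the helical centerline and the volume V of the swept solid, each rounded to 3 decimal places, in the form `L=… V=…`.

2πR = 2π·34 = 213.628300
per-turn = √(213.628300² + 14.5²) = √(45637.0508 + 210.25) = √45847.3008 = 214.119828
L = 3 × 214.119828 = 642.359484
V = π·4² × L = 50.265482 × 642.359484 = 32288.509377

L=642.359 V=32288.509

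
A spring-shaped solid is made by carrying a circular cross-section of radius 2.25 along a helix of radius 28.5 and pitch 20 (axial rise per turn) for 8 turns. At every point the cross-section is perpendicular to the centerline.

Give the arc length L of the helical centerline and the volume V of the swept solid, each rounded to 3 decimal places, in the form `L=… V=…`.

L=1441.474 V=22925.647

2πR = 2π·28.5 = 179.070781
per-turn = √(179.070781² + 20²) = √(32066.3447 + 400) = √32466.3447 = 180.184197
L = 8 × 180.184197 = 1441.473573
V = π·2.25² × L = 15.904313 × 1441.473573 = 22925.646606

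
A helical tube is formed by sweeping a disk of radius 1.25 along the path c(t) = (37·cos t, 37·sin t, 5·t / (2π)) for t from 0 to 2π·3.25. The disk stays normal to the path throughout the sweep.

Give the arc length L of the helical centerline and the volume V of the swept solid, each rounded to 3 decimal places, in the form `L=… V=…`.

L=755.728 V=3709.670

2πR = 2π·37 = 232.477856
per-turn = √(232.477856² + 5²) = √(54045.9537 + 25) = √54070.9537 = 232.531619
L = 3.25 × 232.531619 = 755.727761
V = π·1.25² × L = 4.908739 × 755.727761 = 3709.669971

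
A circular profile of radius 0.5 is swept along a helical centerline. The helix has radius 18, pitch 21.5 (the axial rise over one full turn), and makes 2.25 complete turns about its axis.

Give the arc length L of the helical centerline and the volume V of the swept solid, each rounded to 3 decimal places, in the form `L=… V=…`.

L=259.026 V=203.439

2πR = 2π·18 = 113.097336
per-turn = √(113.097336² + 21.5²) = √(12791.0073 + 462.25) = √13253.2573 = 115.122792
L = 2.25 × 115.122792 = 259.026283
V = π·0.5² × L = 0.785398 × 259.026283 = 203.438767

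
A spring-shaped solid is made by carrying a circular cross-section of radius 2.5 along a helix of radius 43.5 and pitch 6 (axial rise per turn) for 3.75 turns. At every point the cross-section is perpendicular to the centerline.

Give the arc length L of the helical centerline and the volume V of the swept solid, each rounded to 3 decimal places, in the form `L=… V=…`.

L=1025.192 V=20129.589

2πR = 2π·43.5 = 273.318561
per-turn = √(273.318561² + 6²) = √(74703.0357 + 36) = √74739.0357 = 273.384410
L = 3.75 × 273.384410 = 1025.191538
V = π·2.5² × L = 19.634954 × 1025.191538 = 20129.588778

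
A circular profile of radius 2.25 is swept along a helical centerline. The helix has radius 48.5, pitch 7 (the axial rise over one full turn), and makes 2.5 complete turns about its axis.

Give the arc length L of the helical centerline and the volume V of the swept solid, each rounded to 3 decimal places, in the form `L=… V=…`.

2πR = 2π·48.5 = 304.734487
per-turn = √(304.734487² + 7²) = √(92863.1078 + 49) = √92912.1078 = 304.814875
L = 2.5 × 304.814875 = 762.037187
V = π·2.25² × L = 15.904313 × 762.037187 = 12119.677788

L=762.037 V=12119.678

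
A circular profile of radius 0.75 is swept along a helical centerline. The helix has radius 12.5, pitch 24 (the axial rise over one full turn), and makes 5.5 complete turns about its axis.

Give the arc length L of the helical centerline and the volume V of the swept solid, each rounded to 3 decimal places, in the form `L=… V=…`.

2πR = 2π·12.5 = 78.539816
per-turn = √(78.539816² + 24²) = √(6168.5028 + 576) = √6744.5028 = 82.124922
L = 5.5 × 82.124922 = 451.687069
V = π·0.75² × L = 1.767146 × 451.687069 = 798.196937

L=451.687 V=798.197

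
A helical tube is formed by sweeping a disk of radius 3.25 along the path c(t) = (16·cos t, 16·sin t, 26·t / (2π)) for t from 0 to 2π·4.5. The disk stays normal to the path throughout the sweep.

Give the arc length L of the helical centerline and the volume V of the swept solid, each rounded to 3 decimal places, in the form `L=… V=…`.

L=467.274 V=15505.591

2πR = 2π·16 = 100.530965
per-turn = √(100.530965² + 26²) = √(10106.4749 + 676) = √10782.4749 = 103.838697
L = 4.5 × 103.838697 = 467.274135
V = π·3.25² × L = 33.183072 × 467.274135 = 15505.591441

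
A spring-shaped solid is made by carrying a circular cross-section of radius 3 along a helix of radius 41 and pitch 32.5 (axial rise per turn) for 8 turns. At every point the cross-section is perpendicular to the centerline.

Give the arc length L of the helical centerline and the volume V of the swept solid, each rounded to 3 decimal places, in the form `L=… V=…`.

2πR = 2π·41 = 257.610598
per-turn = √(257.610598² + 32.5²) = √(66363.2200 + 1056.25) = √67419.4700 = 259.652595
L = 8 × 259.652595 = 2077.220759
V = π·3² × L = 28.274334 × 2077.220759 = 58732.033273

L=2077.221 V=58732.033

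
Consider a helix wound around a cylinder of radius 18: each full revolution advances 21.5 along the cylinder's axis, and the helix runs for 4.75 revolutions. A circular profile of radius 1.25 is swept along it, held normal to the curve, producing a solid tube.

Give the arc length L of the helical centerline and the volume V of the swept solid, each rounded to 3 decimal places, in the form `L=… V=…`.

L=546.833 V=2684.262

2πR = 2π·18 = 113.097336
per-turn = √(113.097336² + 21.5²) = √(12791.0073 + 462.25) = √13253.2573 = 115.122792
L = 4.75 × 115.122792 = 546.833263
V = π·1.25² × L = 4.908739 × 546.833263 = 2684.261505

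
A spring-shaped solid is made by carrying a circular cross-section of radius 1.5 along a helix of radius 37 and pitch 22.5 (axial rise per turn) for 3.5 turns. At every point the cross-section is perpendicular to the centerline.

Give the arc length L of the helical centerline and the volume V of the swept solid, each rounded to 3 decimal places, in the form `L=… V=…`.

L=817.474 V=5778.386

2πR = 2π·37 = 232.477856
per-turn = √(232.477856² + 22.5²) = √(54045.9537 + 506.25) = √54552.2037 = 233.564132
L = 3.5 × 233.564132 = 817.474462
V = π·1.5² × L = 7.068583 × 817.474462 = 5778.386467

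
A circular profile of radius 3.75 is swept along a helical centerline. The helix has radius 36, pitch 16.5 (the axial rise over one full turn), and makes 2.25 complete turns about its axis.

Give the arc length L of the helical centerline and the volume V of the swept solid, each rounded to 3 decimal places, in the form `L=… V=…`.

L=510.290 V=22543.934

2πR = 2π·36 = 226.194671
per-turn = √(226.194671² + 16.5²) = √(51164.0292 + 272.25) = √51436.2792 = 226.795677
L = 2.25 × 226.795677 = 510.290274
V = π·3.75² × L = 44.178647 × 510.290274 = 22543.933716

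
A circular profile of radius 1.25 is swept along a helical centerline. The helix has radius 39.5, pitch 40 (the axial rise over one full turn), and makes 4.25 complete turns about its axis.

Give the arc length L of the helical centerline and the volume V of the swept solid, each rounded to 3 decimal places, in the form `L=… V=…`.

2πR = 2π·39.5 = 248.185820
per-turn = √(248.185820² + 40²) = √(61596.2011 + 1600) = √63196.2011 = 251.388546
L = 4.25 × 251.388546 = 1068.401321
V = π·1.25² × L = 4.908739 × 1068.401321 = 5244.502718

L=1068.401 V=5244.503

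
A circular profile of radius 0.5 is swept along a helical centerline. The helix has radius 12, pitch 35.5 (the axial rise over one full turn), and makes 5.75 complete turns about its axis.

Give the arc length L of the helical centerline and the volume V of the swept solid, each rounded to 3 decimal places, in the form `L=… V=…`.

2πR = 2π·12 = 75.398224
per-turn = √(75.398224² + 35.5²) = √(5684.8921 + 1260.25) = √6945.1421 = 83.337519
L = 5.75 × 83.337519 = 479.190736
V = π·0.5² × L = 0.785398 × 479.190736 = 376.355524

L=479.191 V=376.356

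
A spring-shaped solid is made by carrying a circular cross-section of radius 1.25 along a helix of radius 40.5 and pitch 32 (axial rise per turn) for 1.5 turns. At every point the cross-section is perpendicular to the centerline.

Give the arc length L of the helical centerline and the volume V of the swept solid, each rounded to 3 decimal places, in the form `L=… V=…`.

L=384.710 V=1888.439

2πR = 2π·40.5 = 254.469005
per-turn = √(254.469005² + 32²) = √(64754.4745 + 1024) = √65778.4745 = 256.473146
L = 1.5 × 256.473146 = 384.709719
V = π·1.25² × L = 4.908739 × 384.709719 = 1888.439415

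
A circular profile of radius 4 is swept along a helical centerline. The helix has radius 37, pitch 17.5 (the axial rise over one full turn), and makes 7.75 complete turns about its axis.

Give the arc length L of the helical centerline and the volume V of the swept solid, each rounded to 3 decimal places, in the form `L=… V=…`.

2πR = 2π·37 = 232.477856
per-turn = √(232.477856² + 17.5²) = √(54045.9537 + 306.25) = √54352.2037 = 233.135591
L = 7.75 × 233.135591 = 1806.800829
V = π·4² × L = 50.265482 × 1806.800829 = 90819.715361

L=1806.801 V=90819.715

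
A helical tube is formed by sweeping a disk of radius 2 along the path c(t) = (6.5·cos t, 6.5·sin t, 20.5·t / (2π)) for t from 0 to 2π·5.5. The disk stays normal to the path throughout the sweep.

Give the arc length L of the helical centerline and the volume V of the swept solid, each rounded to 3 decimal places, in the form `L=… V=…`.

2πR = 2π·6.5 = 40.840704
per-turn = √(40.840704² + 20.5²) = √(1667.9631 + 420.25) = √2088.2131 = 45.696971
L = 5.5 × 45.696971 = 251.333340
V = π·2² × L = 12.566371 × 251.333340 = 3158.347893

L=251.333 V=3158.348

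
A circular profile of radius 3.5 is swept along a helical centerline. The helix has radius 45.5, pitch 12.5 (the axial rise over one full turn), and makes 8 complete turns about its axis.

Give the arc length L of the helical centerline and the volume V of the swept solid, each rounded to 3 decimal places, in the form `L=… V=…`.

2πR = 2π·45.5 = 285.884931
per-turn = √(285.884931² + 12.5²) = √(81730.1940 + 156.25) = √81886.4440 = 286.158075
L = 8 × 286.158075 = 2289.264602
V = π·3.5² × L = 38.484510 × 2289.264602 = 88101.226491

L=2289.265 V=88101.226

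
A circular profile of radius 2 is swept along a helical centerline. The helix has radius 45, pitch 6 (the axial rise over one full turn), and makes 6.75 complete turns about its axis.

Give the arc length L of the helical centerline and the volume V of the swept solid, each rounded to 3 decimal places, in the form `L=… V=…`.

L=1908.947 V=23988.538

2πR = 2π·45 = 282.743339
per-turn = √(282.743339² + 6²) = √(79943.7956 + 36) = √79979.7956 = 282.806994
L = 6.75 × 282.806994 = 1908.947207
V = π·2² × L = 12.566371 × 1908.947207 = 23988.538087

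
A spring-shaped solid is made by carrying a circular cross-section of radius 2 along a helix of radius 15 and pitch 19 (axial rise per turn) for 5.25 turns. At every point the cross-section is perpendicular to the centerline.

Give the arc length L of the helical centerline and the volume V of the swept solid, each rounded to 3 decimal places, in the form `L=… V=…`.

2πR = 2π·15 = 94.247780
per-turn = √(94.247780² + 19²) = √(8882.6440 + 361) = √9243.6440 = 96.143871
L = 5.25 × 96.143871 = 504.755324
V = π·2² × L = 12.566371 × 504.755324 = 6342.942466

L=504.755 V=6342.942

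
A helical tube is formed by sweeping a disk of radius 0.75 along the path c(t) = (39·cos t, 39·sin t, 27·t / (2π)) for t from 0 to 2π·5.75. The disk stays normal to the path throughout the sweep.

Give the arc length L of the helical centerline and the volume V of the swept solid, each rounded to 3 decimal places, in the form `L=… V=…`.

2πR = 2π·39 = 245.044227
per-turn = √(245.044227² + 27²) = √(60046.6732 + 729) = √60775.6732 = 246.527226
L = 5.75 × 246.527226 = 1417.531550
V = π·0.75² × L = 1.767146 × 1417.531550 = 2504.985020

L=1417.532 V=2504.985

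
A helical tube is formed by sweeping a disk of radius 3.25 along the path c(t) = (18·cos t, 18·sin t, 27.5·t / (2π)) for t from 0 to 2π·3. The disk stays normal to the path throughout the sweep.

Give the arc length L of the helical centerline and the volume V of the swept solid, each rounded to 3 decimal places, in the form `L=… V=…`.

2πR = 2π·18 = 113.097336
per-turn = √(113.097336² + 27.5²) = √(12791.0073 + 756.25) = √13547.2573 = 116.392686
L = 3 × 116.392686 = 349.178057
V = π·3.25² × L = 33.183072 × 349.178057 = 11586.800759

L=349.178 V=11586.801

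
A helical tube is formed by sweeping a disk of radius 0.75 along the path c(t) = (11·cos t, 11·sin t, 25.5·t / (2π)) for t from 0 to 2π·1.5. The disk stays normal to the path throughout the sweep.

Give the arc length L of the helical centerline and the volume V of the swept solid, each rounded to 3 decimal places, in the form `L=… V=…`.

2πR = 2π·11 = 69.115038
per-turn = √(69.115038² + 25.5²) = √(4776.8885 + 650.25) = √5427.1385 = 73.669115
L = 1.5 × 73.669115 = 110.503673
V = π·0.75² × L = 1.767146 × 110.503673 = 195.276109

L=110.504 V=195.276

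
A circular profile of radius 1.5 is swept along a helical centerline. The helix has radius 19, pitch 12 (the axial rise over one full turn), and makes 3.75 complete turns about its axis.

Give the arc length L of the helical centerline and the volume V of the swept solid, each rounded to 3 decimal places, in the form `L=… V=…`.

L=449.933 V=3180.389

2πR = 2π·19 = 119.380521
per-turn = √(119.380521² + 12²) = √(14251.7088 + 144) = √14395.7088 = 119.982118
L = 3.75 × 119.982118 = 449.932944
V = π·1.5² × L = 7.068583 × 449.932944 = 3180.388573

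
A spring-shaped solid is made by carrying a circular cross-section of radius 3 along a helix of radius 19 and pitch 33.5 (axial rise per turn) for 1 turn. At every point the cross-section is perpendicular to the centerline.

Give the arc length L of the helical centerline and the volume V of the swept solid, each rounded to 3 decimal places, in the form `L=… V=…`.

2πR = 2π·19 = 119.380521
per-turn = √(119.380521² + 33.5²) = √(14251.7088 + 1122.25) = √15373.9588 = 123.991769
L = 1 × 123.991769 = 123.991769
V = π·3² × L = 28.274334 × 123.991769 = 3505.784673

L=123.992 V=3505.785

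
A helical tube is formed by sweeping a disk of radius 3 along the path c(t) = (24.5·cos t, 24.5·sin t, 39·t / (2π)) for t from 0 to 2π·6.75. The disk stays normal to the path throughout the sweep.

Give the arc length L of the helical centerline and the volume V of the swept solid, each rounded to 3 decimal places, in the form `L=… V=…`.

2πR = 2π·24.5 = 153.938040
per-turn = √(153.938040² + 39²) = √(23696.9202 + 1521) = √25217.9202 = 158.801512
L = 6.75 × 158.801512 = 1071.910205
V = π·3² × L = 28.274334 × 1071.910205 = 30307.547028

L=1071.910 V=30307.547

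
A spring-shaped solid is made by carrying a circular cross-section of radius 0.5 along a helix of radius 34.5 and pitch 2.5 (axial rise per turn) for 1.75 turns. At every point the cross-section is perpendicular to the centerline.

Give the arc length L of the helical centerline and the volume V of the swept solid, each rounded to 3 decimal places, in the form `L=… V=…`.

L=379.373 V=297.958

2πR = 2π·34.5 = 216.769893
per-turn = √(216.769893² + 2.5²) = √(46989.1866 + 6.25) = √46995.4366 = 216.784309
L = 1.75 × 216.784309 = 379.372540
V = π·0.5² × L = 0.785398 × 379.372540 = 297.958497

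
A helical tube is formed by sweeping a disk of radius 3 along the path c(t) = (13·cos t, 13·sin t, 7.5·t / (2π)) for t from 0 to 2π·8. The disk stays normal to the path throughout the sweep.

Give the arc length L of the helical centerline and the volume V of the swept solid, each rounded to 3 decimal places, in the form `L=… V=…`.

L=656.200 V=18553.621

2πR = 2π·13 = 81.681409
per-turn = √(81.681409² + 7.5²) = √(6671.8526 + 56.25) = √6728.1026 = 82.025012
L = 8 × 82.025012 = 656.200095
V = π·3² × L = 28.274334 × 656.200095 = 18553.620582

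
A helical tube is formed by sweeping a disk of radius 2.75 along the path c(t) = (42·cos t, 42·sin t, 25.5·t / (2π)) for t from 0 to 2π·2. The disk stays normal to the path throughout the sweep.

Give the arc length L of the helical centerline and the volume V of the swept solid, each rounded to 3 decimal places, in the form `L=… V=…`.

L=530.246 V=12597.738

2πR = 2π·42 = 263.893783
per-turn = √(263.893783² + 25.5²) = √(69639.9287 + 650.25) = √70290.1787 = 265.122950
L = 2 × 265.122950 = 530.245900
V = π·2.75² × L = 23.758294 × 530.245900 = 12597.738223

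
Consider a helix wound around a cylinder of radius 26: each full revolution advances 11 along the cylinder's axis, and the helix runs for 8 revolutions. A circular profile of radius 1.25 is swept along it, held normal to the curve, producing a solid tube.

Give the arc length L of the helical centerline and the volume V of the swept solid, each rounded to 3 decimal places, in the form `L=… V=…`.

2πR = 2π·26 = 163.362818
per-turn = √(163.362818² + 11²) = √(26687.4103 + 121) = √26808.4103 = 163.732740
L = 8 × 163.732740 = 1309.861924
V = π·1.25² × L = 4.908739 × 1309.861924 = 6429.769683

L=1309.862 V=6429.770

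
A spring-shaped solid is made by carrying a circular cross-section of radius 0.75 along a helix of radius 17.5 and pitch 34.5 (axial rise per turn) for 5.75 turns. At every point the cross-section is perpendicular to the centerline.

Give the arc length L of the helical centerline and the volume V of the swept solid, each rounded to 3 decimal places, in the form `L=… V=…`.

2πR = 2π·17.5 = 109.955743
per-turn = √(109.955743² + 34.5²) = √(12090.2654 + 1190.25) = √13280.5154 = 115.241118
L = 5.75 × 115.241118 = 662.636431
V = π·0.75² × L = 1.767146 × 662.636431 = 1170.975231

L=662.636 V=1170.975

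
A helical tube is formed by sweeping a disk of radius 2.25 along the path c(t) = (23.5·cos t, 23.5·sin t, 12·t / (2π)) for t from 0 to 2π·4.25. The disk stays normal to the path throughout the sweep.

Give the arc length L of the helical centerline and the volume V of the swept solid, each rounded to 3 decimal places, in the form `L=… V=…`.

L=629.602 V=10013.389

2πR = 2π·23.5 = 147.654855
per-turn = √(147.654855² + 12²) = √(21801.9561 + 144) = √21945.9561 = 148.141676
L = 4.25 × 148.141676 = 629.602122
V = π·2.25² × L = 15.904313 × 629.602122 = 10013.389099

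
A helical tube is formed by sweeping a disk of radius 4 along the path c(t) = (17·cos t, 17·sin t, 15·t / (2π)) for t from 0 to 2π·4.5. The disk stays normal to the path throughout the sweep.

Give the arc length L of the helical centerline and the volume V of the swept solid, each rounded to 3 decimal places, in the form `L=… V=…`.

L=485.380 V=24397.864

2πR = 2π·17 = 106.814150
per-turn = √(106.814150² + 15²) = √(11409.2627 + 225) = √11634.2627 = 107.862239
L = 4.5 × 107.862239 = 485.380077
V = π·4² × L = 50.265482 × 485.380077 = 24397.863760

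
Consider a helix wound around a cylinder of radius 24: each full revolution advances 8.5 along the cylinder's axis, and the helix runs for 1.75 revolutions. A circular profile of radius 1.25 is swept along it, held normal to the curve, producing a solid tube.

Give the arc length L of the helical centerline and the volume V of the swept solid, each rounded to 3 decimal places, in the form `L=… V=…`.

L=264.313 V=1297.442

2πR = 2π·24 = 150.796447
per-turn = √(150.796447² + 8.5²) = √(22739.5685 + 72.25) = √22811.8185 = 151.035819
L = 1.75 × 151.035819 = 264.312683
V = π·1.25² × L = 4.908739 × 264.312683 = 1297.441848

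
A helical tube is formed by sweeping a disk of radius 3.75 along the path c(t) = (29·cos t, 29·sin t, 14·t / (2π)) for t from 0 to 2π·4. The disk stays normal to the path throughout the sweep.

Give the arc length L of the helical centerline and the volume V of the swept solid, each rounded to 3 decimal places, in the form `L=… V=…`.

L=730.998 V=32294.488

2πR = 2π·29 = 182.212374
per-turn = √(182.212374² + 14²) = √(33201.3492 + 196) = √33397.3492 = 182.749416
L = 4 × 182.749416 = 730.997666
V = π·3.75² × L = 44.178647 × 730.997666 = 32294.487606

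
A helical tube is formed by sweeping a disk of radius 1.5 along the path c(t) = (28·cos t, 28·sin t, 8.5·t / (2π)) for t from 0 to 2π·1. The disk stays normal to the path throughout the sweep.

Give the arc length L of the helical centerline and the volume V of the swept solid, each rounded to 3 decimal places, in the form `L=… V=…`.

2πR = 2π·28 = 175.929189
per-turn = √(175.929189² + 8.5²) = √(30951.0794 + 72.25) = √31023.3294 = 176.134407
L = 1 × 176.134407 = 176.134407
V = π·1.5² × L = 7.068583 × 176.134407 = 1245.020759

L=176.134 V=1245.021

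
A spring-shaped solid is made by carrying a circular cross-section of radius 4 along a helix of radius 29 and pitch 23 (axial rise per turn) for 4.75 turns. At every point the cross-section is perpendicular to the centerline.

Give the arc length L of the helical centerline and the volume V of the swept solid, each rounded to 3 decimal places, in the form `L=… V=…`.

L=872.377 V=43850.433

2πR = 2π·29 = 182.212374
per-turn = √(182.212374² + 23²) = √(33201.3492 + 529) = √33730.3492 = 183.658240
L = 4.75 × 183.658240 = 872.376641
V = π·4² × L = 50.265482 × 872.376641 = 43850.432750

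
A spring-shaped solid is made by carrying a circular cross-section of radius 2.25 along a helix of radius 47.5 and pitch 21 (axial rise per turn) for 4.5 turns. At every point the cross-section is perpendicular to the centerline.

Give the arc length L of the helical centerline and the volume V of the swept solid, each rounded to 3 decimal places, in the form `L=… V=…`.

2πR = 2π·47.5 = 298.451302
per-turn = √(298.451302² + 21²) = √(89073.1797 + 441) = √89514.1797 = 299.189204
L = 4.5 × 299.189204 = 1346.351417
V = π·2.25² × L = 15.904313 × 1346.351417 = 21412.794094

L=1346.351 V=21412.794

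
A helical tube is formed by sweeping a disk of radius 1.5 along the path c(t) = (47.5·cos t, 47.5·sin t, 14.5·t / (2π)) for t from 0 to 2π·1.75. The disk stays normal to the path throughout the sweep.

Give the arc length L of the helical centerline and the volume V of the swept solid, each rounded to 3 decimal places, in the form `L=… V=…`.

L=522.906 V=3696.203

2πR = 2π·47.5 = 298.451302
per-turn = √(298.451302² + 14.5²) = √(89073.1797 + 210.25) = √89283.4297 = 298.803329
L = 1.75 × 298.803329 = 522.905827
V = π·1.5² × L = 7.068583 × 522.905827 = 3696.203483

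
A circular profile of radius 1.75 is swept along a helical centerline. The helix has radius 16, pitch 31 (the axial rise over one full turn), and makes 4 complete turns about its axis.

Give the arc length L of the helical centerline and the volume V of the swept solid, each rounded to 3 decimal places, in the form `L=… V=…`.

L=420.808 V=4048.650

2πR = 2π·16 = 100.530965
per-turn = √(100.530965² + 31²) = √(10106.4749 + 961) = √11067.4749 = 105.202067
L = 4 × 105.202067 = 420.808268
V = π·1.75² × L = 9.621128 × 420.808268 = 4048.650001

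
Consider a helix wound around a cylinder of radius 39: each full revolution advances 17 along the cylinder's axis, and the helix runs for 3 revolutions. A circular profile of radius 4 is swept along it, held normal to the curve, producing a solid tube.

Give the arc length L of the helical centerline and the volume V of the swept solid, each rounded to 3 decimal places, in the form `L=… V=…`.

L=736.900 V=37040.615

2πR = 2π·39 = 245.044227
per-turn = √(245.044227² + 17²) = √(60046.6732 + 289) = √60335.6732 = 245.633209
L = 3 × 245.633209 = 736.899626
V = π·4² × L = 50.265482 × 736.899626 = 37040.615216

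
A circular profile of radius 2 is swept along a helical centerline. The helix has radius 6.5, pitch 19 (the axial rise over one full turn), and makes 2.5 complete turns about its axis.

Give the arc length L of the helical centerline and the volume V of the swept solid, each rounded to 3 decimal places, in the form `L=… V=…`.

2πR = 2π·6.5 = 40.840704
per-turn = √(40.840704² + 19²) = √(1667.9631 + 361) = √2028.9631 = 45.044013
L = 2.5 × 45.044013 = 112.610034
V = π·2² × L = 12.566371 × 112.610034 = 1415.099416

L=112.610 V=1415.099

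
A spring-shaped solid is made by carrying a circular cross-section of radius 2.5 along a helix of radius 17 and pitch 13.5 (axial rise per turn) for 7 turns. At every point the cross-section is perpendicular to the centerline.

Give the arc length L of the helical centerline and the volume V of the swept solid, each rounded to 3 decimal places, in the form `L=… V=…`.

2πR = 2π·17 = 106.814150
per-turn = √(106.814150² + 13.5²) = √(11409.2627 + 182.25) = √11591.5127 = 107.663888
L = 7 × 107.663888 = 753.647213
V = π·2.5² × L = 19.634954 × 753.647213 = 14797.828424

L=753.647 V=14797.828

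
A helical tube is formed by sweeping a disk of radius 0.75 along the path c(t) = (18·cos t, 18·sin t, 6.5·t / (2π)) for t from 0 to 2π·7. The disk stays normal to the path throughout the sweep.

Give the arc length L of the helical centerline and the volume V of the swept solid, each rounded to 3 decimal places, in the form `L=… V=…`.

L=792.988 V=1401.325

2πR = 2π·18 = 113.097336
per-turn = √(113.097336² + 6.5²) = √(12791.0073 + 42.25) = √12833.2573 = 113.283968
L = 7 × 113.283968 = 792.987773
V = π·0.75² × L = 1.767146 × 792.987773 = 1401.325066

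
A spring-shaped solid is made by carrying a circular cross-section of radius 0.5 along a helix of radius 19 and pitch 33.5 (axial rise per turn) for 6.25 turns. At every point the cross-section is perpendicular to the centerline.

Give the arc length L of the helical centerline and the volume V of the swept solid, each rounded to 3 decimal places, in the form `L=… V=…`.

2πR = 2π·19 = 119.380521
per-turn = √(119.380521² + 33.5²) = √(14251.7088 + 1122.25) = √15373.9588 = 123.991769
L = 6.25 × 123.991769 = 774.948556
V = π·0.5² × L = 0.785398 × 774.948556 = 608.643172

L=774.949 V=608.643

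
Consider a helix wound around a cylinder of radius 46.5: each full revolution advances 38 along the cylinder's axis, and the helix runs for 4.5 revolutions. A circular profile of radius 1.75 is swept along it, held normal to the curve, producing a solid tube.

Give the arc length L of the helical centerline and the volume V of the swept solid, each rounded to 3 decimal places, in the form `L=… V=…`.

L=1325.830 V=12755.981

2πR = 2π·46.5 = 292.168117
per-turn = √(292.168117² + 38²) = √(85362.2085 + 1444) = √86806.2085 = 294.628934
L = 4.5 × 294.628934 = 1325.830201
V = π·1.75² × L = 9.621128 × 1325.830201 = 12755.981408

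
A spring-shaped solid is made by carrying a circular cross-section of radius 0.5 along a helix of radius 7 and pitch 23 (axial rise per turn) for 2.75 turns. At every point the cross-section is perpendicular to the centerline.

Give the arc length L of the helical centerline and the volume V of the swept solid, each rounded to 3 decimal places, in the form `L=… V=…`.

L=136.491 V=107.200

2πR = 2π·7 = 43.982297
per-turn = √(43.982297² + 23²) = √(1934.4425 + 529) = √2463.4425 = 49.633078
L = 2.75 × 49.633078 = 136.490965
V = π·0.5² × L = 0.785398 × 136.490965 = 107.199754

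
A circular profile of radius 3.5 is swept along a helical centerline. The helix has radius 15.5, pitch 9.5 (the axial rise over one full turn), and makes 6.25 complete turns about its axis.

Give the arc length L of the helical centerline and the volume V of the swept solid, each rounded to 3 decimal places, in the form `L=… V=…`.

2πR = 2π·15.5 = 97.389372
per-turn = √(97.389372² + 9.5²) = √(9484.6898 + 90.25) = √9574.9398 = 97.851621
L = 6.25 × 97.851621 = 611.572634
V = π·3.5² × L = 38.484510 × 611.572634 = 23536.073166

L=611.573 V=23536.073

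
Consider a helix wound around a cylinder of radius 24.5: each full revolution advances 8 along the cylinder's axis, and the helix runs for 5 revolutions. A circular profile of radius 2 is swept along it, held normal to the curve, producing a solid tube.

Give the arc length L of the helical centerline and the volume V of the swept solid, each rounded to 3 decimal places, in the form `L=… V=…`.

2πR = 2π·24.5 = 153.938040
per-turn = √(153.938040² + 8²) = √(23696.9202 + 64) = √23760.9202 = 154.145776
L = 5 × 154.145776 = 770.728879
V = π·2² × L = 12.566371 × 770.728879 = 9685.264731

L=770.729 V=9685.265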